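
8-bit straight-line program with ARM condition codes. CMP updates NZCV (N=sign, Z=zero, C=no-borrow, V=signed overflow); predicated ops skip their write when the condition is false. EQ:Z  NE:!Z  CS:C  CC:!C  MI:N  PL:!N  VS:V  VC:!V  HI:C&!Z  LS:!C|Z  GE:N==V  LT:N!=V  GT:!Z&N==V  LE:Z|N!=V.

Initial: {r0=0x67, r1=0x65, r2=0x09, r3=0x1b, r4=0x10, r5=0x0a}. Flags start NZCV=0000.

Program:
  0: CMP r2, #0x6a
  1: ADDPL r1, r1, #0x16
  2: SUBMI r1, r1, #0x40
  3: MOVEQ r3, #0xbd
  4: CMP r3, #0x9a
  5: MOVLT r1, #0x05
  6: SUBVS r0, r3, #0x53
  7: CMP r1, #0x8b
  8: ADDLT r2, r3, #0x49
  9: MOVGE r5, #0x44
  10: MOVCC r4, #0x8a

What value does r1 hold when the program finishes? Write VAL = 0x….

VAL = 0x25

0: ✓ CMP  NZCV=1000
1: · ADDPL
2: ✓ SUBMI  r1←0x25
3: · MOVEQ
4: ✓ CMP  NZCV=1001
5: · MOVLT
6: ✓ SUBVS  r0←0xc8
7: ✓ CMP  NZCV=1001
8: · ADDLT
9: ✓ MOVGE  r5←0x44
10: ✓ MOVCC  r4←0x8a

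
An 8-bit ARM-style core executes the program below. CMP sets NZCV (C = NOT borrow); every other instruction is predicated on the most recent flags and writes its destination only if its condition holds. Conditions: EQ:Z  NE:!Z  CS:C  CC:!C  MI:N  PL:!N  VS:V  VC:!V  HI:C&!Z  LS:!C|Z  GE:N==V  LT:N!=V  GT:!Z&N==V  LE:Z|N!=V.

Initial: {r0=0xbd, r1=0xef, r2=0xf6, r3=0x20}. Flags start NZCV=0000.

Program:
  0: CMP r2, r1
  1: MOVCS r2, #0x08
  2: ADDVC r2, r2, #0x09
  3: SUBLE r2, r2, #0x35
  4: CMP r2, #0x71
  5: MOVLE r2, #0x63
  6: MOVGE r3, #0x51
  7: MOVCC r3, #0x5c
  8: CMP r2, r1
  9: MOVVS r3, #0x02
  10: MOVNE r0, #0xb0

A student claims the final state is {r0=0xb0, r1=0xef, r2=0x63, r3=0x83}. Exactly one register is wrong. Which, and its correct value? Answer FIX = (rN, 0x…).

0: ✓ CMP  NZCV=0010
1: ✓ MOVCS  r2←0x08
2: ✓ ADDVC  r2←0x11
3: · SUBLE
4: ✓ CMP  NZCV=1000
5: ✓ MOVLE  r2←0x63
6: · MOVGE
7: ✓ MOVCC  r3←0x5c
8: ✓ CMP  NZCV=0000
9: · MOVVS
10: ✓ MOVNE  r0←0xb0

FIX = (r3, 0x5c)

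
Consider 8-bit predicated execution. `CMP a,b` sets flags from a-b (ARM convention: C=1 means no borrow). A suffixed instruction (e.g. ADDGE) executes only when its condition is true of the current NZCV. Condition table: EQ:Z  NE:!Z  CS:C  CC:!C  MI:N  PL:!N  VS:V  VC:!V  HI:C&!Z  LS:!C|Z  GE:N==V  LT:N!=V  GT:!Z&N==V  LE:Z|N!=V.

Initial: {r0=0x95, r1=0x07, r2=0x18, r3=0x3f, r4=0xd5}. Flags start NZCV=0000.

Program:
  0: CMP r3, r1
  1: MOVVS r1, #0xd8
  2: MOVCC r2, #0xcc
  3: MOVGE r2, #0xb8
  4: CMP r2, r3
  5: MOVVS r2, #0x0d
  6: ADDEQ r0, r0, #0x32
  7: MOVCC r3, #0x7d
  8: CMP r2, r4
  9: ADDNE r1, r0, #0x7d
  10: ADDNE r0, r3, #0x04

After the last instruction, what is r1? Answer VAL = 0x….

VAL = 0x12

[0] flags=0010 → (cmp)
[1] flags=0010 VS?F → skip
[2] flags=0010 CC?F → skip
[3] flags=0010 GE?T → r2=0xb8
[4] flags=0011 → (cmp)
[5] flags=0011 VS?T → r2=0x0d
[6] flags=0011 EQ?F → skip
[7] flags=0011 CC?F → skip
[8] flags=0000 → (cmp)
[9] flags=0000 NE?T → r1=0x12
[10] flags=0000 NE?T → r0=0x43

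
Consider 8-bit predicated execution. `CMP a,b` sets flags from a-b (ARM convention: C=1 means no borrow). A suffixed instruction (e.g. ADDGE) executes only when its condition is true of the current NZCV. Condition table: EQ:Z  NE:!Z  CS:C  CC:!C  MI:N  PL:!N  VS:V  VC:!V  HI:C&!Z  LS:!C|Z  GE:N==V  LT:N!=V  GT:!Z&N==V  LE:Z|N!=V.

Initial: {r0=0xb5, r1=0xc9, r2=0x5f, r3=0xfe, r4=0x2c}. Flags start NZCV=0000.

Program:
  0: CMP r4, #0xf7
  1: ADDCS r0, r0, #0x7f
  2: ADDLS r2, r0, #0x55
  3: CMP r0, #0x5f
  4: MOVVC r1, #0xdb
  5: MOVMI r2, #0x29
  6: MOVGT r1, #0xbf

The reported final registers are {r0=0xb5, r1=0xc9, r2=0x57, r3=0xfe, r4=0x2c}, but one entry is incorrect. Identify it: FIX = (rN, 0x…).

[0] flags=0000 → (cmp)
[1] flags=0000 CS?F → skip
[2] flags=0000 LS?T → r2=0x0a
[3] flags=0011 → (cmp)
[4] flags=0011 VC?F → skip
[5] flags=0011 MI?F → skip
[6] flags=0011 GT?F → skip

FIX = (r2, 0x0a)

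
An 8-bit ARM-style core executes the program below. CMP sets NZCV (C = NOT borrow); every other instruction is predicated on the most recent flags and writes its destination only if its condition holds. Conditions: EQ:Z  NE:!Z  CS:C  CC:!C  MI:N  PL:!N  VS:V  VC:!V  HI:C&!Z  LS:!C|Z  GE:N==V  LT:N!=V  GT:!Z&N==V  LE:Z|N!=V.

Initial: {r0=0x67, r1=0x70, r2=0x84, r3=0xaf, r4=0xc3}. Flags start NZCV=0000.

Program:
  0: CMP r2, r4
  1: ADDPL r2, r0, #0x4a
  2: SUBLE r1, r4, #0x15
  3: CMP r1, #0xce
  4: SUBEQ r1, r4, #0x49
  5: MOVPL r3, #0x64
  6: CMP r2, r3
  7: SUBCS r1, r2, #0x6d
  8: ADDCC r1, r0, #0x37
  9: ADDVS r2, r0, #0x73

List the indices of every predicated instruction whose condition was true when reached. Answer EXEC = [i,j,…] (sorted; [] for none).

EXEC = [2,8]

[0] flags=1000 → (cmp)
[1] flags=1000 PL?F → skip
[2] flags=1000 LE?T → r1=0xae
[3] flags=1000 → (cmp)
[4] flags=1000 EQ?F → skip
[5] flags=1000 PL?F → skip
[6] flags=1000 → (cmp)
[7] flags=1000 CS?F → skip
[8] flags=1000 CC?T → r1=0x9e
[9] flags=1000 VS?F → skip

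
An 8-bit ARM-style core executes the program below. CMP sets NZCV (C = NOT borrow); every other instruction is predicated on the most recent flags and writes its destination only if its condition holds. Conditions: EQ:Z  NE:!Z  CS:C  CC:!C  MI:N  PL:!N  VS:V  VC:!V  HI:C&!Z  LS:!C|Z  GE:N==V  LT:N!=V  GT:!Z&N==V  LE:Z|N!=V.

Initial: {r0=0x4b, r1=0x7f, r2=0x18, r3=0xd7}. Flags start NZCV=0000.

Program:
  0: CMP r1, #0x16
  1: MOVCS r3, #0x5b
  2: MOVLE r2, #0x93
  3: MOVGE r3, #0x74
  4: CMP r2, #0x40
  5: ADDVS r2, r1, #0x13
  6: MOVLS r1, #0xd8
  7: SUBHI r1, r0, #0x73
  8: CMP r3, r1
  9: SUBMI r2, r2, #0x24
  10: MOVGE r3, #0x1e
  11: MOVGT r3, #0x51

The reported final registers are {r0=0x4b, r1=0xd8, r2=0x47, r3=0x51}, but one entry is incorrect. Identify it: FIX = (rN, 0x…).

0: ✓ CMP  NZCV=0010
1: ✓ MOVCS  r3←0x5b
2: · MOVLE
3: ✓ MOVGE  r3←0x74
4: ✓ CMP  NZCV=1000
5: · ADDVS
6: ✓ MOVLS  r1←0xd8
7: · SUBHI
8: ✓ CMP  NZCV=1001
9: ✓ SUBMI  r2←0xf4
10: ✓ MOVGE  r3←0x1e
11: ✓ MOVGT  r3←0x51

FIX = (r2, 0xf4)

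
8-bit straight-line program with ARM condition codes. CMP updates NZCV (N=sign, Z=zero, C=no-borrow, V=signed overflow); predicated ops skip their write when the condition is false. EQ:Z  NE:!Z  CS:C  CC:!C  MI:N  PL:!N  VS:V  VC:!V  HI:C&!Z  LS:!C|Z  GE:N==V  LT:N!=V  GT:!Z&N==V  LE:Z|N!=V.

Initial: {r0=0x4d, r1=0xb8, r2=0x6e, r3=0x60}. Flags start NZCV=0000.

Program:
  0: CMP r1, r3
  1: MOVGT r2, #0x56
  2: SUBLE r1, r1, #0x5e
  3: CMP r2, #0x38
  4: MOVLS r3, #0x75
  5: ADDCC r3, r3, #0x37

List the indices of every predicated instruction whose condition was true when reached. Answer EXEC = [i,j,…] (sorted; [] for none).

0: ✓ CMP  NZCV=0011
1: · MOVGT
2: ✓ SUBLE  r1←0x5a
3: ✓ CMP  NZCV=0010
4: · MOVLS
5: · ADDCC

EXEC = [2]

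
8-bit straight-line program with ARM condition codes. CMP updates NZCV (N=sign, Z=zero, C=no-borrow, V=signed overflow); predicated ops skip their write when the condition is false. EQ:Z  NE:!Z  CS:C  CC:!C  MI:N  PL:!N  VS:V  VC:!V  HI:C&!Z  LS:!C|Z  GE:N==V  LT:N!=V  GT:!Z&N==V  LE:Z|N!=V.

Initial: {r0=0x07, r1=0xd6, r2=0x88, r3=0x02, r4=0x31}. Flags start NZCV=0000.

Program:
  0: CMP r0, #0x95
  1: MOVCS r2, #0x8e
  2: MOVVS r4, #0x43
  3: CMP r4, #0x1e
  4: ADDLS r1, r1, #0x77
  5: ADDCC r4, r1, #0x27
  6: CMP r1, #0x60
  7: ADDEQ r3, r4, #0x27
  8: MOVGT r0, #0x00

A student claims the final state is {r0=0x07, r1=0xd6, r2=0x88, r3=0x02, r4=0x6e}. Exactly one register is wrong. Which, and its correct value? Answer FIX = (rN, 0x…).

[0] flags=0000 → (cmp)
[1] flags=0000 CS?F → skip
[2] flags=0000 VS?F → skip
[3] flags=0010 → (cmp)
[4] flags=0010 LS?F → skip
[5] flags=0010 CC?F → skip
[6] flags=0011 → (cmp)
[7] flags=0011 EQ?F → skip
[8] flags=0011 GT?F → skip

FIX = (r4, 0x31)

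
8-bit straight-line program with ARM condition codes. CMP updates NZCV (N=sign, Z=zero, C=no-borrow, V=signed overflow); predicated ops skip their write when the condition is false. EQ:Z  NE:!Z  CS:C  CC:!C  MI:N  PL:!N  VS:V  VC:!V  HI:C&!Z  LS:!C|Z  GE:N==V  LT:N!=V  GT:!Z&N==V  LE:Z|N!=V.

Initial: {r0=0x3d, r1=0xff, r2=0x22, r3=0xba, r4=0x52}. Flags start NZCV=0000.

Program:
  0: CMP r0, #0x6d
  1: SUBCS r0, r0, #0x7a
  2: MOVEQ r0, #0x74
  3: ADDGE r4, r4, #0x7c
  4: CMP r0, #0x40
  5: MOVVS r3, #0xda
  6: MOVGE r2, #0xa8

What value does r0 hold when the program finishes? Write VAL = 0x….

VAL = 0x3d

[0] flags=1000 → (cmp)
[1] flags=1000 CS?F → skip
[2] flags=1000 EQ?F → skip
[3] flags=1000 GE?F → skip
[4] flags=1000 → (cmp)
[5] flags=1000 VS?F → skip
[6] flags=1000 GE?F → skip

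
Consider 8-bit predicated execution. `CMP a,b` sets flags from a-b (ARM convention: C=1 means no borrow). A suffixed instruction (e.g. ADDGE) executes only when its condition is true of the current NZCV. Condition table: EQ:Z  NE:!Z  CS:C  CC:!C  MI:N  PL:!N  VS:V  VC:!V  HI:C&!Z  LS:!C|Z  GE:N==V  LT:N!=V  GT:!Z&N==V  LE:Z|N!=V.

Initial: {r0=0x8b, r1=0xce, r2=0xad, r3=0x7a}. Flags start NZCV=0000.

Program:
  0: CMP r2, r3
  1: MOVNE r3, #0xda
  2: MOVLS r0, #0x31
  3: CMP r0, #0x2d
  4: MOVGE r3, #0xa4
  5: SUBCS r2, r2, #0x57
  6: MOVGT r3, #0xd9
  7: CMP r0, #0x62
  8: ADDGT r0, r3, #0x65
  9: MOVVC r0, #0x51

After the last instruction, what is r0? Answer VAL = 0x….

0: ✓ CMP  NZCV=0011
1: ✓ MOVNE  r3←0xda
2: · MOVLS
3: ✓ CMP  NZCV=0011
4: · MOVGE
5: ✓ SUBCS  r2←0x56
6: · MOVGT
7: ✓ CMP  NZCV=0011
8: · ADDGT
9: · MOVVC

VAL = 0x8b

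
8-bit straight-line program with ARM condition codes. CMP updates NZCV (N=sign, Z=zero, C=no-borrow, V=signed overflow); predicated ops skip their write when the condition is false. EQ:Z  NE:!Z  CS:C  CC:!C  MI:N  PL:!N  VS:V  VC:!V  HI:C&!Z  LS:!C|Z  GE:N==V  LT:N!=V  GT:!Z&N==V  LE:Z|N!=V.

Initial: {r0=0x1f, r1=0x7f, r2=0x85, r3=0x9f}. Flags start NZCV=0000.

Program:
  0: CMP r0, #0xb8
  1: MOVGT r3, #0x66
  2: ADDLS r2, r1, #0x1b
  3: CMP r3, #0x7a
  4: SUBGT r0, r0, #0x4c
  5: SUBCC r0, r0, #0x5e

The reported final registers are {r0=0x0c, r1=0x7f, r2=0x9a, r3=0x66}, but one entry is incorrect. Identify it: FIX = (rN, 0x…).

0: ✓ CMP  NZCV=0000
1: ✓ MOVGT  r3←0x66
2: ✓ ADDLS  r2←0x9a
3: ✓ CMP  NZCV=1000
4: · SUBGT
5: ✓ SUBCC  r0←0xc1

FIX = (r0, 0xc1)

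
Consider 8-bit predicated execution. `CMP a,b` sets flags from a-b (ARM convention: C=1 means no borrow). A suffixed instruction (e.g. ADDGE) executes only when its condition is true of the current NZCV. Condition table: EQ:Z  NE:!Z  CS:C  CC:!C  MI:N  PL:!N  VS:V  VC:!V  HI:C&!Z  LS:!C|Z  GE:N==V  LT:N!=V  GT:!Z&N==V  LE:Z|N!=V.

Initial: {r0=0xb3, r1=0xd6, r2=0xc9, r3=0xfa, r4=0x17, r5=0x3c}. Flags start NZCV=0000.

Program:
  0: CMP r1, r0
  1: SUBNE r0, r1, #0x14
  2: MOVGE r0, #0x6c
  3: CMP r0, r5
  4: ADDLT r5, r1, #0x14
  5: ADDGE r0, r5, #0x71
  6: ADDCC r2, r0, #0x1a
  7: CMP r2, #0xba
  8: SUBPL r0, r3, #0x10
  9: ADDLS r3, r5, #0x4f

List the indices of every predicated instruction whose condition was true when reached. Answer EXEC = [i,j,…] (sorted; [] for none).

[0] flags=0010 → (cmp)
[1] flags=0010 NE?T → r0=0xc2
[2] flags=0010 GE?T → r0=0x6c
[3] flags=0010 → (cmp)
[4] flags=0010 LT?F → skip
[5] flags=0010 GE?T → r0=0xad
[6] flags=0010 CC?F → skip
[7] flags=0010 → (cmp)
[8] flags=0010 PL?T → r0=0xea
[9] flags=0010 LS?F → skip

EXEC = [1,2,5,8]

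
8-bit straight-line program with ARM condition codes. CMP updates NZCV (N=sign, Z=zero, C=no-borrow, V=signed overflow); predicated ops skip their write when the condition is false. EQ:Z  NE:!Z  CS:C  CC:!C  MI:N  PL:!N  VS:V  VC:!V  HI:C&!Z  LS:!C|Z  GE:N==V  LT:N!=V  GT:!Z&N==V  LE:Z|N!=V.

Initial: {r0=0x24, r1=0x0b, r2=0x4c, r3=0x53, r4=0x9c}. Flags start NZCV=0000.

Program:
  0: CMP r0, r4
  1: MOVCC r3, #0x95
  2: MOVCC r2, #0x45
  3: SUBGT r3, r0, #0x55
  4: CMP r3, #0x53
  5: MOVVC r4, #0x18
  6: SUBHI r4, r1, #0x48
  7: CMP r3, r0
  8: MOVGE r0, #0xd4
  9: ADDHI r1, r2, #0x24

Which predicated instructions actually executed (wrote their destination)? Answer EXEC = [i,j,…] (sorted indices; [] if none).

0: ✓ CMP  NZCV=1001
1: ✓ MOVCC  r3←0x95
2: ✓ MOVCC  r2←0x45
3: ✓ SUBGT  r3←0xcf
4: ✓ CMP  NZCV=0011
5: · MOVVC
6: ✓ SUBHI  r4←0xc3
7: ✓ CMP  NZCV=1010
8: · MOVGE
9: ✓ ADDHI  r1←0x69

EXEC = [1,2,3,6,9]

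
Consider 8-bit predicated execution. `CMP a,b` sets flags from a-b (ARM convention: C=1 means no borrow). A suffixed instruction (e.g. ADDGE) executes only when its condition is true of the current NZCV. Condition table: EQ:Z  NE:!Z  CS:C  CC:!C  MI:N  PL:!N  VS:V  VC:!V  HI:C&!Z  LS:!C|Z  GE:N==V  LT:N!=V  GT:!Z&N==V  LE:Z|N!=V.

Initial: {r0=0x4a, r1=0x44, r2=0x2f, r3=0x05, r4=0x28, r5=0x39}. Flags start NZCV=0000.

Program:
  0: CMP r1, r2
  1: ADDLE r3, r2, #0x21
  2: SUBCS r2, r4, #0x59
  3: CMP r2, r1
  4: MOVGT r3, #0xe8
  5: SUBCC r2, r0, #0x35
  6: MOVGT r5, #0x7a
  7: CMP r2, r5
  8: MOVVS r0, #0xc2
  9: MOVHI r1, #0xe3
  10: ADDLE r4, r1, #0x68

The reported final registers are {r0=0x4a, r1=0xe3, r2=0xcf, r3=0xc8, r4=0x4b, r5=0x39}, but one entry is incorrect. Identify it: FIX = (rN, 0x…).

FIX = (r3, 0x05)

0: ✓ CMP  NZCV=0010
1: · ADDLE
2: ✓ SUBCS  r2←0xcf
3: ✓ CMP  NZCV=1010
4: · MOVGT
5: · SUBCC
6: · MOVGT
7: ✓ CMP  NZCV=1010
8: · MOVVS
9: ✓ MOVHI  r1←0xe3
10: ✓ ADDLE  r4←0x4b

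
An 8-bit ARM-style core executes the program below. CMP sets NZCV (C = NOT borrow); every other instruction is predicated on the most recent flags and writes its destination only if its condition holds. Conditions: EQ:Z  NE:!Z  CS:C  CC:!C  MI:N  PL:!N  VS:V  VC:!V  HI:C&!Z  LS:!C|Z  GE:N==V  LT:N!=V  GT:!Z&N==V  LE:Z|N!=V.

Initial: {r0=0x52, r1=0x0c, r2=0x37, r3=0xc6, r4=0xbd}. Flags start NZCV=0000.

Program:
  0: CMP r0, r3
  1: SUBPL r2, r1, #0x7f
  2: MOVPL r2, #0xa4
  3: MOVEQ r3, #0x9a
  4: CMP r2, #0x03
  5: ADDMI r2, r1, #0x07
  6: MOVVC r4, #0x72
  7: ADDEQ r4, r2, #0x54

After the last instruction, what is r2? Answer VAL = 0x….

VAL = 0x37

[0] flags=1001 → (cmp)
[1] flags=1001 PL?F → skip
[2] flags=1001 PL?F → skip
[3] flags=1001 EQ?F → skip
[4] flags=0010 → (cmp)
[5] flags=0010 MI?F → skip
[6] flags=0010 VC?T → r4=0x72
[7] flags=0010 EQ?F → skip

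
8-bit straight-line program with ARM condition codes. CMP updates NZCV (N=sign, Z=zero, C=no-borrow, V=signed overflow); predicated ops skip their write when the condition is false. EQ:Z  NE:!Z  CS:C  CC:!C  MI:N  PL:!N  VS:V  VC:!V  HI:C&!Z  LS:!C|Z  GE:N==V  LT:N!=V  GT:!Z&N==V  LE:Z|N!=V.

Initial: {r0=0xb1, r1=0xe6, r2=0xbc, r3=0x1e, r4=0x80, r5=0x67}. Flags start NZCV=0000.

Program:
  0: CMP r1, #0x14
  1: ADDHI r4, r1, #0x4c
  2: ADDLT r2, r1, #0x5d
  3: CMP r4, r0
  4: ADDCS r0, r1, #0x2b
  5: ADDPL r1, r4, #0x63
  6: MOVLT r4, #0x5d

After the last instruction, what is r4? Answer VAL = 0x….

VAL = 0x32

0: ✓ CMP  NZCV=1010
1: ✓ ADDHI  r4←0x32
2: ✓ ADDLT  r2←0x43
3: ✓ CMP  NZCV=1001
4: · ADDCS
5: · ADDPL
6: · MOVLT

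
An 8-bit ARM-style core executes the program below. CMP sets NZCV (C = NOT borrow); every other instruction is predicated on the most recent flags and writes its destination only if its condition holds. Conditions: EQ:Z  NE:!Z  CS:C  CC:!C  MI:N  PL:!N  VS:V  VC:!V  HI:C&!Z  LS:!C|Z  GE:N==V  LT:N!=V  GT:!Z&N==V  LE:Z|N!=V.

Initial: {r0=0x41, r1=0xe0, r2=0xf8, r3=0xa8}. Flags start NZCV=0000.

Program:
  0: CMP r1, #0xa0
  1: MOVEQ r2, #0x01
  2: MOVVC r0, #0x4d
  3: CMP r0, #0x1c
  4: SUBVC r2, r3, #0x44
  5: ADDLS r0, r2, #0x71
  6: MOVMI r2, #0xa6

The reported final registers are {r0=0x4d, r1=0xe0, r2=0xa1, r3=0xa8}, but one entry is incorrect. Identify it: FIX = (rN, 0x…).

[0] flags=0010 → (cmp)
[1] flags=0010 EQ?F → skip
[2] flags=0010 VC?T → r0=0x4d
[3] flags=0010 → (cmp)
[4] flags=0010 VC?T → r2=0x64
[5] flags=0010 LS?F → skip
[6] flags=0010 MI?F → skip

FIX = (r2, 0x64)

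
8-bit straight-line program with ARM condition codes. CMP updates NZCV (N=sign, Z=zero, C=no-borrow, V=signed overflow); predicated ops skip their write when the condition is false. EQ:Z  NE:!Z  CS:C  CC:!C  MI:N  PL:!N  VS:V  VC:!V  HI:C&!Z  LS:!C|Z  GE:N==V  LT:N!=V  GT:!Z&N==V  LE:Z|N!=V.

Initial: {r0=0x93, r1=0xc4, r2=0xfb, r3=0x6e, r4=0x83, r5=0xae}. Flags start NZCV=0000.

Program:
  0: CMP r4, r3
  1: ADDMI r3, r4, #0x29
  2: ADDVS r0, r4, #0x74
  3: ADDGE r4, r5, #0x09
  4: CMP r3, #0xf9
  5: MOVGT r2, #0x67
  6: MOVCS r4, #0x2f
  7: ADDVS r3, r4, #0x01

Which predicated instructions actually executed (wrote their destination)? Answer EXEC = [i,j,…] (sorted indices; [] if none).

0: ✓ CMP  NZCV=0011
1: · ADDMI
2: ✓ ADDVS  r0←0xf7
3: · ADDGE
4: ✓ CMP  NZCV=0000
5: ✓ MOVGT  r2←0x67
6: · MOVCS
7: · ADDVS

EXEC = [2,5]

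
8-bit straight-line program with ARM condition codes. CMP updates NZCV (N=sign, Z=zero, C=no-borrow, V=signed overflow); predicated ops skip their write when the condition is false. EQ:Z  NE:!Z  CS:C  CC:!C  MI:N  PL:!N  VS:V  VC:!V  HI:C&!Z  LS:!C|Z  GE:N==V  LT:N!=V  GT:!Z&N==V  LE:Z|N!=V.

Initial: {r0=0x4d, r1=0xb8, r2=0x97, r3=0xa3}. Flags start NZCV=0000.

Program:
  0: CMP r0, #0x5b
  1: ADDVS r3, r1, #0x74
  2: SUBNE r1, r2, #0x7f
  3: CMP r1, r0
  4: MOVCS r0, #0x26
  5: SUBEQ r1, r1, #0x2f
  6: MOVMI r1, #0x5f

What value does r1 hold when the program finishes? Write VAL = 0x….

VAL = 0x5f

0: ✓ CMP  NZCV=1000
1: · ADDVS
2: ✓ SUBNE  r1←0x18
3: ✓ CMP  NZCV=1000
4: · MOVCS
5: · SUBEQ
6: ✓ MOVMI  r1←0x5f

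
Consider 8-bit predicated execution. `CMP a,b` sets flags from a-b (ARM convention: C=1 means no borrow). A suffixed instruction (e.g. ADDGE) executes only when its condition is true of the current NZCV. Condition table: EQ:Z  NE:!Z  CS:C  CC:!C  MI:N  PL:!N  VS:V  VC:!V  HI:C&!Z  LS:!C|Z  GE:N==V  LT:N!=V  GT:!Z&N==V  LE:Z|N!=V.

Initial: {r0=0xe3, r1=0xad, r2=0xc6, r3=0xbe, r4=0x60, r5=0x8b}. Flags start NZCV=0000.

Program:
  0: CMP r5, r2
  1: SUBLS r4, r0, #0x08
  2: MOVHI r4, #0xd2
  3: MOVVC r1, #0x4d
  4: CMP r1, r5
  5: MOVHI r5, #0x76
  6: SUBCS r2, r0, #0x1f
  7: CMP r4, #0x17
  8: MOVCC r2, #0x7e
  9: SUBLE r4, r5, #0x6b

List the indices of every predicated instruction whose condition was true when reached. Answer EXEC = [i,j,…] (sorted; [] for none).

EXEC = [1,3,9]

[0] flags=1000 → (cmp)
[1] flags=1000 LS?T → r4=0xdb
[2] flags=1000 HI?F → skip
[3] flags=1000 VC?T → r1=0x4d
[4] flags=1001 → (cmp)
[5] flags=1001 HI?F → skip
[6] flags=1001 CS?F → skip
[7] flags=1010 → (cmp)
[8] flags=1010 CC?F → skip
[9] flags=1010 LE?T → r4=0x20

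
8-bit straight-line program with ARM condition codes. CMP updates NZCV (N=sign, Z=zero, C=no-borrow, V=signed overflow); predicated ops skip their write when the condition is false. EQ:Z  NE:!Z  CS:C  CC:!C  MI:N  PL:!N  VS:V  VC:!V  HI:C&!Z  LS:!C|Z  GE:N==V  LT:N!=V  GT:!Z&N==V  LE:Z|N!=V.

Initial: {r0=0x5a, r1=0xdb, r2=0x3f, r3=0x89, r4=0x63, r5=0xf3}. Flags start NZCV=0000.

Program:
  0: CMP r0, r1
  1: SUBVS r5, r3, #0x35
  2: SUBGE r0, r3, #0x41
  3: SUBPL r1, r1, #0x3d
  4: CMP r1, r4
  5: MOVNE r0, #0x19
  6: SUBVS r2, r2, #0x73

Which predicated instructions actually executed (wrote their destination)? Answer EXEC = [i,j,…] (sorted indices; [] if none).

EXEC = [2,3,5,6]

0: ✓ CMP  NZCV=0000
1: · SUBVS
2: ✓ SUBGE  r0←0x48
3: ✓ SUBPL  r1←0x9e
4: ✓ CMP  NZCV=0011
5: ✓ MOVNE  r0←0x19
6: ✓ SUBVS  r2←0xcc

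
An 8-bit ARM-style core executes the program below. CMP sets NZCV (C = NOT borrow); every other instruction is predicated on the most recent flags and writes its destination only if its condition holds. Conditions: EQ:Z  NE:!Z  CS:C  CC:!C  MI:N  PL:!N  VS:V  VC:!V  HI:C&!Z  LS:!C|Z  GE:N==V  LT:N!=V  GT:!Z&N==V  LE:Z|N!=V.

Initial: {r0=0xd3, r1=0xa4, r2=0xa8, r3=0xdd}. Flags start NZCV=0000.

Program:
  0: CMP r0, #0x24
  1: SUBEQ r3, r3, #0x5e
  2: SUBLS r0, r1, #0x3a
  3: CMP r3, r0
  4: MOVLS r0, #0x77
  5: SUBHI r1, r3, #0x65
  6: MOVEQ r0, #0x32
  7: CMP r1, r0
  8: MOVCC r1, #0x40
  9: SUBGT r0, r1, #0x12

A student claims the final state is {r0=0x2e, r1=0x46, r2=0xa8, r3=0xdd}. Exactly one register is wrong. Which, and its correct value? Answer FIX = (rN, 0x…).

0: ✓ CMP  NZCV=1010
1: · SUBEQ
2: · SUBLS
3: ✓ CMP  NZCV=0010
4: · MOVLS
5: ✓ SUBHI  r1←0x78
6: · MOVEQ
7: ✓ CMP  NZCV=1001
8: ✓ MOVCC  r1←0x40
9: ✓ SUBGT  r0←0x2e

FIX = (r1, 0x40)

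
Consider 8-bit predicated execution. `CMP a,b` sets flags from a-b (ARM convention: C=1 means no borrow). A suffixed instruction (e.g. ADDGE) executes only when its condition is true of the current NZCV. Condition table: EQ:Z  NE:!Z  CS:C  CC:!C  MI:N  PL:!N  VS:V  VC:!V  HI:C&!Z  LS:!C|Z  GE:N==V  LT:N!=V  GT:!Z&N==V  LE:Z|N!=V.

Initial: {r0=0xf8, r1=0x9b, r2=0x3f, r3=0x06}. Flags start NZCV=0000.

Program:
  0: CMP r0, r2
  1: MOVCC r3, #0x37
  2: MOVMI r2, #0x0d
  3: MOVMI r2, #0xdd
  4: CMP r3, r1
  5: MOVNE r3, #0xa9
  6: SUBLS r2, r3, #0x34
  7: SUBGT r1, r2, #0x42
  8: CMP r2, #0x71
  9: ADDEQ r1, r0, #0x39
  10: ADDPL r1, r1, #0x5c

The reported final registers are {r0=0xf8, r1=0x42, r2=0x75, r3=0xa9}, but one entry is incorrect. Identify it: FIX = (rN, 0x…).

FIX = (r1, 0x8f)

0: ✓ CMP  NZCV=1010
1: · MOVCC
2: ✓ MOVMI  r2←0x0d
3: ✓ MOVMI  r2←0xdd
4: ✓ CMP  NZCV=0000
5: ✓ MOVNE  r3←0xa9
6: ✓ SUBLS  r2←0x75
7: ✓ SUBGT  r1←0x33
8: ✓ CMP  NZCV=0010
9: · ADDEQ
10: ✓ ADDPL  r1←0x8f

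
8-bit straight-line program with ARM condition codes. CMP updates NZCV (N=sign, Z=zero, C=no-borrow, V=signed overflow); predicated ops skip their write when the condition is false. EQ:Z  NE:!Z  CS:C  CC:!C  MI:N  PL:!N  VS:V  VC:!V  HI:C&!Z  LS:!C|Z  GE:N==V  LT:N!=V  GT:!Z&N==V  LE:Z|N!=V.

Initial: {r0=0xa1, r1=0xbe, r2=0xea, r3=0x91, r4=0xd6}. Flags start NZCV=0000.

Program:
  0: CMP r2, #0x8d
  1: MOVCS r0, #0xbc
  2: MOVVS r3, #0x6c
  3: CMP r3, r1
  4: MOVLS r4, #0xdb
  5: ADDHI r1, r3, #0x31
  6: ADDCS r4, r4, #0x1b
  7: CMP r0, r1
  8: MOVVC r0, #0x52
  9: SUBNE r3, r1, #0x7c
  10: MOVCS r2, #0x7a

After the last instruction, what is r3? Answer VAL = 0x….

VAL = 0x42

[0] flags=0010 → (cmp)
[1] flags=0010 CS?T → r0=0xbc
[2] flags=0010 VS?F → skip
[3] flags=1000 → (cmp)
[4] flags=1000 LS?T → r4=0xdb
[5] flags=1000 HI?F → skip
[6] flags=1000 CS?F → skip
[7] flags=1000 → (cmp)
[8] flags=1000 VC?T → r0=0x52
[9] flags=1000 NE?T → r3=0x42
[10] flags=1000 CS?F → skip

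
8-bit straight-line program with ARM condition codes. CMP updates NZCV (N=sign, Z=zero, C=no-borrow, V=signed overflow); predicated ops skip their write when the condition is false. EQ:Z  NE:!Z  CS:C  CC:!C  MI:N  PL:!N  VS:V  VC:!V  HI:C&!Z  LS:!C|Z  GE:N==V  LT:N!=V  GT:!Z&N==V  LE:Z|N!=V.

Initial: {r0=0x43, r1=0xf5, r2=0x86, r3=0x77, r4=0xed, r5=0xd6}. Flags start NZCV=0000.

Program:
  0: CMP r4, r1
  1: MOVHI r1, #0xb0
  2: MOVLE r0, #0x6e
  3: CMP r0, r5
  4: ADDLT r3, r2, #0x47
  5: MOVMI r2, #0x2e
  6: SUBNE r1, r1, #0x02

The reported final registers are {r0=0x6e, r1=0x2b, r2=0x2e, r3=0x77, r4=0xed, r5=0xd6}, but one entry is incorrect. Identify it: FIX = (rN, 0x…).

FIX = (r1, 0xf3)

[0] flags=1000 → (cmp)
[1] flags=1000 HI?F → skip
[2] flags=1000 LE?T → r0=0x6e
[3] flags=1001 → (cmp)
[4] flags=1001 LT?F → skip
[5] flags=1001 MI?T → r2=0x2e
[6] flags=1001 NE?T → r1=0xf3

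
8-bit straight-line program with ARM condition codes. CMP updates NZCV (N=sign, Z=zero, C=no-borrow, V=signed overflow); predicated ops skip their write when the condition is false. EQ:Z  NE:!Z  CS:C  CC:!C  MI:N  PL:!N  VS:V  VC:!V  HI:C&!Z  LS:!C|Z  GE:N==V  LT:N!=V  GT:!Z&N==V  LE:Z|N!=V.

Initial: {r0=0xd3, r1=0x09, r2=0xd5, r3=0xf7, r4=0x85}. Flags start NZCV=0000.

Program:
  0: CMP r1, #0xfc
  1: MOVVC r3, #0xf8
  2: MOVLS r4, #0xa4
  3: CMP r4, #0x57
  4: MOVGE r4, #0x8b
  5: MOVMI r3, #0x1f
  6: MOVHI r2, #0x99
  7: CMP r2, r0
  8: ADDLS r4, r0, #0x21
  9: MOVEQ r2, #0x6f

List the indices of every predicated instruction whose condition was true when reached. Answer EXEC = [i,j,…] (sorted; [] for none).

EXEC = [1,2,6,8]

[0] flags=0000 → (cmp)
[1] flags=0000 VC?T → r3=0xf8
[2] flags=0000 LS?T → r4=0xa4
[3] flags=0011 → (cmp)
[4] flags=0011 GE?F → skip
[5] flags=0011 MI?F → skip
[6] flags=0011 HI?T → r2=0x99
[7] flags=1000 → (cmp)
[8] flags=1000 LS?T → r4=0xf4
[9] flags=1000 EQ?F → skip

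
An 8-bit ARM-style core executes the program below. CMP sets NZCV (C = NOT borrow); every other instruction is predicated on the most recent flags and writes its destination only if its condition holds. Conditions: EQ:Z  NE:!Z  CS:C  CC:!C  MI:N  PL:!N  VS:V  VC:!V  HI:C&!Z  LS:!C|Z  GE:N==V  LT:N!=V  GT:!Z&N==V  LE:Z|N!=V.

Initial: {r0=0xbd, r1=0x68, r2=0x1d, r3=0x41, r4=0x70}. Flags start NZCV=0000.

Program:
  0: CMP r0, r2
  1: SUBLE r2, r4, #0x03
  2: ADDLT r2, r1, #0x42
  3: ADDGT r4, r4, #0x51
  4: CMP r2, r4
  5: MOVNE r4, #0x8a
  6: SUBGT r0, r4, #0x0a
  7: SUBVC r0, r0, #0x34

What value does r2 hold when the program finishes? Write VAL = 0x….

VAL = 0xaa

[0] flags=1010 → (cmp)
[1] flags=1010 LE?T → r2=0x6d
[2] flags=1010 LT?T → r2=0xaa
[3] flags=1010 GT?F → skip
[4] flags=0011 → (cmp)
[5] flags=0011 NE?T → r4=0x8a
[6] flags=0011 GT?F → skip
[7] flags=0011 VC?F → skip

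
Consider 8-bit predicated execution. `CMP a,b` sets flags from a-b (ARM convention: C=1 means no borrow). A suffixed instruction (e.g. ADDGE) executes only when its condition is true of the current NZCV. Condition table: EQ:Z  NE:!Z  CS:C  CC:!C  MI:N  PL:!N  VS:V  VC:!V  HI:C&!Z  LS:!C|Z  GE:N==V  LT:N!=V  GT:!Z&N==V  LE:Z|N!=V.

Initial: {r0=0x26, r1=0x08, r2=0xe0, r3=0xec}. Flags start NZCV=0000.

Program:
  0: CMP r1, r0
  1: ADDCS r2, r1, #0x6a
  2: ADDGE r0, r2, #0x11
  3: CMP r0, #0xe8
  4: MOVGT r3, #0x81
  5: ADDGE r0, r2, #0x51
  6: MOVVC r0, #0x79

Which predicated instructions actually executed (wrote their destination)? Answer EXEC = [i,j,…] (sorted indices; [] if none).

EXEC = [4,5,6]

[0] flags=1000 → (cmp)
[1] flags=1000 CS?F → skip
[2] flags=1000 GE?F → skip
[3] flags=0000 → (cmp)
[4] flags=0000 GT?T → r3=0x81
[5] flags=0000 GE?T → r0=0x31
[6] flags=0000 VC?T → r0=0x79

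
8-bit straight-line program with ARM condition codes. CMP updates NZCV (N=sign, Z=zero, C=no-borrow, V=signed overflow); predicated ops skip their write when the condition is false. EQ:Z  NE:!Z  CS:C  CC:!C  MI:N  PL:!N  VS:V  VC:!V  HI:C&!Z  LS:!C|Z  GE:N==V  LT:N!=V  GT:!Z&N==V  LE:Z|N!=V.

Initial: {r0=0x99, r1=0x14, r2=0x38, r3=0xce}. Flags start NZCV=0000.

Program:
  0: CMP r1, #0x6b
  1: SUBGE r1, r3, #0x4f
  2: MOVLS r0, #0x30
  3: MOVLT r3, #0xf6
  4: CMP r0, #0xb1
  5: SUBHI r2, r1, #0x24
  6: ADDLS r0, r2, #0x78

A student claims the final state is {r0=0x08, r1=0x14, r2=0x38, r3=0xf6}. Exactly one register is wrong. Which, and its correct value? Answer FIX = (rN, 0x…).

FIX = (r0, 0xb0)

[0] flags=1000 → (cmp)
[1] flags=1000 GE?F → skip
[2] flags=1000 LS?T → r0=0x30
[3] flags=1000 LT?T → r3=0xf6
[4] flags=0000 → (cmp)
[5] flags=0000 HI?F → skip
[6] flags=0000 LS?T → r0=0xb0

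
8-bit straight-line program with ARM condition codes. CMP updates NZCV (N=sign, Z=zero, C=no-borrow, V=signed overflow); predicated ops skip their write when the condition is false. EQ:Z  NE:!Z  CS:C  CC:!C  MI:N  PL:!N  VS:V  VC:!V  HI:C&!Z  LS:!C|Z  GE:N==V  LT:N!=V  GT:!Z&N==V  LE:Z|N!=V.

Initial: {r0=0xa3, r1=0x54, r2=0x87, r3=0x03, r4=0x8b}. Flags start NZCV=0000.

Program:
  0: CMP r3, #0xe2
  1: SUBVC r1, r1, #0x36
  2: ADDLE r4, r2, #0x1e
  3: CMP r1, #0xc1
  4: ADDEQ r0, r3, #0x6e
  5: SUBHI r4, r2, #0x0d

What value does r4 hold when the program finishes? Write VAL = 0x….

VAL = 0x8b

[0] flags=0000 → (cmp)
[1] flags=0000 VC?T → r1=0x1e
[2] flags=0000 LE?F → skip
[3] flags=0000 → (cmp)
[4] flags=0000 EQ?F → skip
[5] flags=0000 HI?F → skip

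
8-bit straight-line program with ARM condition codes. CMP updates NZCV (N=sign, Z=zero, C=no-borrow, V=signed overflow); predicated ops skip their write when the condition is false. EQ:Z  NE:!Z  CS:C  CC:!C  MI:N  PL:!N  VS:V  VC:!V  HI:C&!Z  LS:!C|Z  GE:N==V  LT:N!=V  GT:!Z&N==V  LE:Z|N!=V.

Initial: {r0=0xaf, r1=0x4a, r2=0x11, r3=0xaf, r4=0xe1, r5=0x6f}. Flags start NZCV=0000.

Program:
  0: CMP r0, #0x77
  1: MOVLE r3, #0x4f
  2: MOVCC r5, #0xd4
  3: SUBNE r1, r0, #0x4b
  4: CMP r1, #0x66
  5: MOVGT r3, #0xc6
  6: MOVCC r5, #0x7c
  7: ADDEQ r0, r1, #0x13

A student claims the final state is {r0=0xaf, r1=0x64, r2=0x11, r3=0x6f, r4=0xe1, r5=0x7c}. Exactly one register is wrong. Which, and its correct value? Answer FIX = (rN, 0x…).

FIX = (r3, 0x4f)

[0] flags=0011 → (cmp)
[1] flags=0011 LE?T → r3=0x4f
[2] flags=0011 CC?F → skip
[3] flags=0011 NE?T → r1=0x64
[4] flags=1000 → (cmp)
[5] flags=1000 GT?F → skip
[6] flags=1000 CC?T → r5=0x7c
[7] flags=1000 EQ?F → skip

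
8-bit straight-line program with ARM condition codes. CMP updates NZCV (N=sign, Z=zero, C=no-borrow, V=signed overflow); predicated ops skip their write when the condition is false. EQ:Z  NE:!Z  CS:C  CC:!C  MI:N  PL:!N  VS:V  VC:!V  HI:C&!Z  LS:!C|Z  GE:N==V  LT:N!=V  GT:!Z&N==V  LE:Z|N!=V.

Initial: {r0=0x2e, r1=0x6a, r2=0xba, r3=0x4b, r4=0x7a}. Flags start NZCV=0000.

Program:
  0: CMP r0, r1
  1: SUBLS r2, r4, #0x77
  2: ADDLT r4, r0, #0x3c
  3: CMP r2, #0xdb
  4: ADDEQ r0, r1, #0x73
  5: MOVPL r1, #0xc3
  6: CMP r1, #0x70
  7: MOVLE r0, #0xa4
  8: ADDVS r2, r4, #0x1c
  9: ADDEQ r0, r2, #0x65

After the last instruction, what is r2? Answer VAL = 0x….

0: ✓ CMP  NZCV=1000
1: ✓ SUBLS  r2←0x03
2: ✓ ADDLT  r4←0x6a
3: ✓ CMP  NZCV=0000
4: · ADDEQ
5: ✓ MOVPL  r1←0xc3
6: ✓ CMP  NZCV=0011
7: ✓ MOVLE  r0←0xa4
8: ✓ ADDVS  r2←0x86
9: · ADDEQ

VAL = 0x86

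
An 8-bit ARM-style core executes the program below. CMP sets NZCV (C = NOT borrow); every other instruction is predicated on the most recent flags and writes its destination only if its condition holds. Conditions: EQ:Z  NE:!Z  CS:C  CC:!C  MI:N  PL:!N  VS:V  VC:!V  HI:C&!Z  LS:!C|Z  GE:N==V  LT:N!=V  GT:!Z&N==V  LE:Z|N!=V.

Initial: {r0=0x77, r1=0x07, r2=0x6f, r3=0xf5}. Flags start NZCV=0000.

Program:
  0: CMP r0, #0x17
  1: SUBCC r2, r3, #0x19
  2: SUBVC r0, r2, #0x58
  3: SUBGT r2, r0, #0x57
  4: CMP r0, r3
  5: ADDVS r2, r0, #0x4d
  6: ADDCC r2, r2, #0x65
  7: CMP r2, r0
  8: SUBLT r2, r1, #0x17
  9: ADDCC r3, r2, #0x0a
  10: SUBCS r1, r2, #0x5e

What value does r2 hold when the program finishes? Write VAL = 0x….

0: ✓ CMP  NZCV=0010
1: · SUBCC
2: ✓ SUBVC  r0←0x17
3: ✓ SUBGT  r2←0xc0
4: ✓ CMP  NZCV=0000
5: · ADDVS
6: ✓ ADDCC  r2←0x25
7: ✓ CMP  NZCV=0010
8: · SUBLT
9: · ADDCC
10: ✓ SUBCS  r1←0xc7

VAL = 0x25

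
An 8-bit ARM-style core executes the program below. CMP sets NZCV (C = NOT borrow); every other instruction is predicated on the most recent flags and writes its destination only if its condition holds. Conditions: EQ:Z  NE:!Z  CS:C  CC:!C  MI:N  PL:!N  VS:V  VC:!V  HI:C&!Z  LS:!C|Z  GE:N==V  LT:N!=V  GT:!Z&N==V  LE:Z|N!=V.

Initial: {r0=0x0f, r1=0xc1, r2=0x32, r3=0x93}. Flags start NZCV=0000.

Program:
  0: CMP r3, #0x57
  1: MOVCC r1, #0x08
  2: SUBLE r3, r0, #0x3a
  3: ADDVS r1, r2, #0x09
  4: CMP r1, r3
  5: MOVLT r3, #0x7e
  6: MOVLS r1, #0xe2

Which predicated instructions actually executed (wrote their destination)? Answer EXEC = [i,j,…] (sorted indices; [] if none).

EXEC = [2,3,6]

[0] flags=0011 → (cmp)
[1] flags=0011 CC?F → skip
[2] flags=0011 LE?T → r3=0xd5
[3] flags=0011 VS?T → r1=0x3b
[4] flags=0000 → (cmp)
[5] flags=0000 LT?F → skip
[6] flags=0000 LS?T → r1=0xe2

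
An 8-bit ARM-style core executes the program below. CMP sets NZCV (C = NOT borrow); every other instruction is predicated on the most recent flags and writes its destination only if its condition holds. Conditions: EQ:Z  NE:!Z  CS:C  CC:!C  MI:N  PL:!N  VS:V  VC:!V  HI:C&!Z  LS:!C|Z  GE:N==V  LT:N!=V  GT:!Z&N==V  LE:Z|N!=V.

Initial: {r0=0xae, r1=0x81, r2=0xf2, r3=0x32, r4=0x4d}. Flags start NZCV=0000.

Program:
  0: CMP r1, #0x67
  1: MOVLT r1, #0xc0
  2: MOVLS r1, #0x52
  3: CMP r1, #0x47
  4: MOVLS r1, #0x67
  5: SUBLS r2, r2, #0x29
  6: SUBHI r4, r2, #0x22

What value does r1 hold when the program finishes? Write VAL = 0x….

[0] flags=0011 → (cmp)
[1] flags=0011 LT?T → r1=0xc0
[2] flags=0011 LS?F → skip
[3] flags=0011 → (cmp)
[4] flags=0011 LS?F → skip
[5] flags=0011 LS?F → skip
[6] flags=0011 HI?T → r4=0xd0

VAL = 0xc0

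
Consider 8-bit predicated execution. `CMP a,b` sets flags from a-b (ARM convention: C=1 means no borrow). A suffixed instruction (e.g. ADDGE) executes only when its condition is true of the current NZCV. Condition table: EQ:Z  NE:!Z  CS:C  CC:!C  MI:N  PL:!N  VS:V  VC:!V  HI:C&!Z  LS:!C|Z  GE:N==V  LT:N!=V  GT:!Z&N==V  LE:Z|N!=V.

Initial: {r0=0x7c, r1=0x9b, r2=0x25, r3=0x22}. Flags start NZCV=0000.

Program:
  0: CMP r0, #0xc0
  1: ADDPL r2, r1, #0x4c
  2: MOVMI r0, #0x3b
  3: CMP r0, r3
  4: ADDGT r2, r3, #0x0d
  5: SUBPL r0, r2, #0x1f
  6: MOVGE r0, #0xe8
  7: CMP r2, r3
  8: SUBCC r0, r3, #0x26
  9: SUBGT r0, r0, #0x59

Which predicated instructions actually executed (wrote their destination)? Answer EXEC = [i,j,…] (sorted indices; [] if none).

0: ✓ CMP  NZCV=1001
1: · ADDPL
2: ✓ MOVMI  r0←0x3b
3: ✓ CMP  NZCV=0010
4: ✓ ADDGT  r2←0x2f
5: ✓ SUBPL  r0←0x10
6: ✓ MOVGE  r0←0xe8
7: ✓ CMP  NZCV=0010
8: · SUBCC
9: ✓ SUBGT  r0←0x8f

EXEC = [2,4,5,6,9]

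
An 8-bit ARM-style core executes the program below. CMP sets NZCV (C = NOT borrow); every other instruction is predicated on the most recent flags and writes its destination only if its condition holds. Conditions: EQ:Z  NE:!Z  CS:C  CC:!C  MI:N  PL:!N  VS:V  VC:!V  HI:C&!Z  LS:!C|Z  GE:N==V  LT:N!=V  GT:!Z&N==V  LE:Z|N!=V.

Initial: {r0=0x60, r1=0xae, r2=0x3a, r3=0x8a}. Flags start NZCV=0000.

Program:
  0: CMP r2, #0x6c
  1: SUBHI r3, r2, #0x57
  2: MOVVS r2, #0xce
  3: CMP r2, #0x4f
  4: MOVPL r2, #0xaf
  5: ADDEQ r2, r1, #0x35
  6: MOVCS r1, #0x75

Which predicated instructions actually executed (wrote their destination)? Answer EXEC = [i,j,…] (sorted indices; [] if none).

EXEC = []

0: ✓ CMP  NZCV=1000
1: · SUBHI
2: · MOVVS
3: ✓ CMP  NZCV=1000
4: · MOVPL
5: · ADDEQ
6: · MOVCS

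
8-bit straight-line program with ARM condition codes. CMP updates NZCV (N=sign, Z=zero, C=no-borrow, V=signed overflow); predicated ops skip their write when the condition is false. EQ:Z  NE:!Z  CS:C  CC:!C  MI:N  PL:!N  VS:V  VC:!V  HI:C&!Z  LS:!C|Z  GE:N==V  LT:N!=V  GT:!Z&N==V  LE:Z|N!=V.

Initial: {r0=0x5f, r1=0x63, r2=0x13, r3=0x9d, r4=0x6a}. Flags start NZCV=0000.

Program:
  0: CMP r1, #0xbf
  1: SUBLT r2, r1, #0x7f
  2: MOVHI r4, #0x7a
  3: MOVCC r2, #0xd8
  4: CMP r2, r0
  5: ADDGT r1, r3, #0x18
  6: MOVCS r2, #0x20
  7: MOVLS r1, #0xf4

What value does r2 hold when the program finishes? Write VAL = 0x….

VAL = 0x20

0: ✓ CMP  NZCV=1001
1: · SUBLT
2: · MOVHI
3: ✓ MOVCC  r2←0xd8
4: ✓ CMP  NZCV=0011
5: · ADDGT
6: ✓ MOVCS  r2←0x20
7: · MOVLS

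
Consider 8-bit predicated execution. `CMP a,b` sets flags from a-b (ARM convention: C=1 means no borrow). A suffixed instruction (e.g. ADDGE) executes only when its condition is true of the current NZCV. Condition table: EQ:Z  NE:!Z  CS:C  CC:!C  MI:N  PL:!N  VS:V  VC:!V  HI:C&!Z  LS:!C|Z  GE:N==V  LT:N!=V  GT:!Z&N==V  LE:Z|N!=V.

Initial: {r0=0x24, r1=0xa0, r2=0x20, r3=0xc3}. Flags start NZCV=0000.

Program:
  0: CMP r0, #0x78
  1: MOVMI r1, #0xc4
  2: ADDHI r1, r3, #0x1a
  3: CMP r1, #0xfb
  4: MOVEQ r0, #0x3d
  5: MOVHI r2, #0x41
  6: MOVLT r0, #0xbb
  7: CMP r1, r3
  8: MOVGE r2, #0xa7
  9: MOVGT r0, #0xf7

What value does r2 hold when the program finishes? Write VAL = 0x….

[0] flags=1000 → (cmp)
[1] flags=1000 MI?T → r1=0xc4
[2] flags=1000 HI?F → skip
[3] flags=1000 → (cmp)
[4] flags=1000 EQ?F → skip
[5] flags=1000 HI?F → skip
[6] flags=1000 LT?T → r0=0xbb
[7] flags=0010 → (cmp)
[8] flags=0010 GE?T → r2=0xa7
[9] flags=0010 GT?T → r0=0xf7

VAL = 0xa7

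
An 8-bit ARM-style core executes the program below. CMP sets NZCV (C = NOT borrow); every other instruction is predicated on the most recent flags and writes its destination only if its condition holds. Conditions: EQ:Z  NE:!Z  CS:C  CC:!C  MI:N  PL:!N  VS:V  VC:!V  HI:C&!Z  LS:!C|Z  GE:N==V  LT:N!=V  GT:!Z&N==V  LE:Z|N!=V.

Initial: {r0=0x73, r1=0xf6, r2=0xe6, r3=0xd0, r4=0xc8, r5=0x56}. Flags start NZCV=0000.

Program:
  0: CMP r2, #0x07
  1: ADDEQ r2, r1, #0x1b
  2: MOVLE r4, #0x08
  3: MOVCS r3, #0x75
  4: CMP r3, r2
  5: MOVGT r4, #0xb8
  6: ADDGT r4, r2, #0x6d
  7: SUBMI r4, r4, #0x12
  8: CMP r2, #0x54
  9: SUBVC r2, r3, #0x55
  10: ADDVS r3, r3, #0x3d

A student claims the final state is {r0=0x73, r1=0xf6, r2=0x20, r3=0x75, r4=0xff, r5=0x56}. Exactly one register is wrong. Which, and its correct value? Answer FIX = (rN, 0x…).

FIX = (r4, 0x41)

[0] flags=1010 → (cmp)
[1] flags=1010 EQ?F → skip
[2] flags=1010 LE?T → r4=0x08
[3] flags=1010 CS?T → r3=0x75
[4] flags=1001 → (cmp)
[5] flags=1001 GT?T → r4=0xb8
[6] flags=1001 GT?T → r4=0x53
[7] flags=1001 MI?T → r4=0x41
[8] flags=1010 → (cmp)
[9] flags=1010 VC?T → r2=0x20
[10] flags=1010 VS?F → skip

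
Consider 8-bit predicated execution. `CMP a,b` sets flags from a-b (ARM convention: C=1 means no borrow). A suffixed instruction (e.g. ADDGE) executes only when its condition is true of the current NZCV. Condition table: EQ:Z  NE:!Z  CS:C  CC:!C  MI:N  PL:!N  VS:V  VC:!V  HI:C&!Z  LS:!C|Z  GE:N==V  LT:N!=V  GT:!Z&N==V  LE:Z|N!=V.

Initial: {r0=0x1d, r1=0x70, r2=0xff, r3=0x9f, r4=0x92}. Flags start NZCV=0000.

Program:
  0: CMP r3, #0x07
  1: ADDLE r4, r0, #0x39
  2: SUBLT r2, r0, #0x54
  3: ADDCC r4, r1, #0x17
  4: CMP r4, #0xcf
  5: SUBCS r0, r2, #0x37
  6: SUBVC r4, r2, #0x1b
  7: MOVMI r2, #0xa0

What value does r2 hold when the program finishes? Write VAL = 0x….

[0] flags=1010 → (cmp)
[1] flags=1010 LE?T → r4=0x56
[2] flags=1010 LT?T → r2=0xc9
[3] flags=1010 CC?F → skip
[4] flags=1001 → (cmp)
[5] flags=1001 CS?F → skip
[6] flags=1001 VC?F → skip
[7] flags=1001 MI?T → r2=0xa0

VAL = 0xa0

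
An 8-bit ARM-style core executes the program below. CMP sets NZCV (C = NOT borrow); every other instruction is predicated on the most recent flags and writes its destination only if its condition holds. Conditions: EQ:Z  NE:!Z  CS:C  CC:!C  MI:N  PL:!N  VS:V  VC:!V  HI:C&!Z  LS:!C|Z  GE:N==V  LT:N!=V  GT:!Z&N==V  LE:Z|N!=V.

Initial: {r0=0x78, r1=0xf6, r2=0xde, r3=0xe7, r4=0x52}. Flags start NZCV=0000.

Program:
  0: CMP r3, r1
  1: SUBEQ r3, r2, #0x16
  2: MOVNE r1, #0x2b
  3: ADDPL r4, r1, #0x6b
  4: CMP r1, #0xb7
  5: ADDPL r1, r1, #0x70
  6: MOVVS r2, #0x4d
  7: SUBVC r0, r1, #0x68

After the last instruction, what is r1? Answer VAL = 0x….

VAL = 0x9b

[0] flags=1000 → (cmp)
[1] flags=1000 EQ?F → skip
[2] flags=1000 NE?T → r1=0x2b
[3] flags=1000 PL?F → skip
[4] flags=0000 → (cmp)
[5] flags=0000 PL?T → r1=0x9b
[6] flags=0000 VS?F → skip
[7] flags=0000 VC?T → r0=0x33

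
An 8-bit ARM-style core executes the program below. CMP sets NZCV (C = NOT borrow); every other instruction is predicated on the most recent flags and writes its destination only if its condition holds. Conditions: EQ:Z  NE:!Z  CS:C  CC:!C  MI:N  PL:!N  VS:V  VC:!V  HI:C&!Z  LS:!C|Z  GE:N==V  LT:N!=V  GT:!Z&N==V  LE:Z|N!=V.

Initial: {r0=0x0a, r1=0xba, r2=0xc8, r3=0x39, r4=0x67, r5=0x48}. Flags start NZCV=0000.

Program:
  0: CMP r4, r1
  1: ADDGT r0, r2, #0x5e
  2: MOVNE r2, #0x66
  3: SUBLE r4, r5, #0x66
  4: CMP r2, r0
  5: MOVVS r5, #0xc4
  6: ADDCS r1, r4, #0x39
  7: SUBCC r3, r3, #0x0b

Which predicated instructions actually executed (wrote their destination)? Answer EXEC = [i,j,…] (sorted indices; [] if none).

EXEC = [1,2,6]

[0] flags=1001 → (cmp)
[1] flags=1001 GT?T → r0=0x26
[2] flags=1001 NE?T → r2=0x66
[3] flags=1001 LE?F → skip
[4] flags=0010 → (cmp)
[5] flags=0010 VS?F → skip
[6] flags=0010 CS?T → r1=0xa0
[7] flags=0010 CC?F → skip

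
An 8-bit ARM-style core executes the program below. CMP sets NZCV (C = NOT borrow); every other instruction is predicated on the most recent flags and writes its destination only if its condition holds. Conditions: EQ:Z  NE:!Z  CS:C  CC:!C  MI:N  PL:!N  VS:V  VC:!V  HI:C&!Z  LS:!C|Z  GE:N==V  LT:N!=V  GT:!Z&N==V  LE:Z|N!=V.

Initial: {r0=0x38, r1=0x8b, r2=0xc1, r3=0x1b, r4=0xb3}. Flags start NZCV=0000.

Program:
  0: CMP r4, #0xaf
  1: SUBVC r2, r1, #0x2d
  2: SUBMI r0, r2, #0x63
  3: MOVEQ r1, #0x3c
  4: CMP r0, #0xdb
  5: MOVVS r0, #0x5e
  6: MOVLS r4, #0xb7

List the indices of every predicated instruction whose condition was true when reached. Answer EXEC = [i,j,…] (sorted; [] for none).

0: ✓ CMP  NZCV=0010
1: ✓ SUBVC  r2←0x5e
2: · SUBMI
3: · MOVEQ
4: ✓ CMP  NZCV=0000
5: · MOVVS
6: ✓ MOVLS  r4←0xb7

EXEC = [1,6]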